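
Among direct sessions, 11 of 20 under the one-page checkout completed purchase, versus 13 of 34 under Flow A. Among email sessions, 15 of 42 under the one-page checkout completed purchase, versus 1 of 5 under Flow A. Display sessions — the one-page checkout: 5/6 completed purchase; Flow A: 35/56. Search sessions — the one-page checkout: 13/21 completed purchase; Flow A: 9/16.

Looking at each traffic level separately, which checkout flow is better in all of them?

Direct: the one-page checkout 11/20 = 55.0%, Flow A 13/34 = 38.2% → the one-page checkout
Email: the one-page checkout 15/42 = 35.7%, Flow A 1/5 = 20.0% → the one-page checkout
Display: the one-page checkout 5/6 = 83.3%, Flow A 35/56 = 62.5% → the one-page checkout
Search: the one-page checkout 13/21 = 61.9%, Flow A 9/16 = 56.2% → the one-page checkout
The one-page checkout has the higher rate in all 4 groups.

the one-page checkout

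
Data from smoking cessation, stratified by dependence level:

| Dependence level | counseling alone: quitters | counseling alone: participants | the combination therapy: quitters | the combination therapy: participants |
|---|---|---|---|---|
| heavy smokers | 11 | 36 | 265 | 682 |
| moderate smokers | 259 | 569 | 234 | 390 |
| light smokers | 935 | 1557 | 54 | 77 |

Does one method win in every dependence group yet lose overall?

Yes

Heavy smokers: counseling alone 11/36 = 30.6%, the combination therapy 265/682 = 38.9% → the combination therapy
Moderate smokers: counseling alone 259/569 = 45.5%, the combination therapy 234/390 = 60.0% → the combination therapy
Light smokers: counseling alone 935/1557 = 60.1%, the combination therapy 54/77 = 70.1% → the combination therapy
Overall: counseling alone 1205/2162 = 55.7%, the combination therapy 553/1149 = 48.1% → counseling alone
The combination therapy wins each dependence group but counseling alone wins overall — the comparison reverses. The combination therapy's participants skew toward heavy smokers, which has a lower base rate.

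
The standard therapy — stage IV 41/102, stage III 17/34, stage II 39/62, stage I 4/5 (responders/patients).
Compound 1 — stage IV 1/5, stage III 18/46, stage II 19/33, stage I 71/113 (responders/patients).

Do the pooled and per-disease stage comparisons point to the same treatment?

Stage IV: the standard therapy 41/102 = 40.2%, Compound 1 1/5 = 20.0% → the standard therapy
Stage III: the standard therapy 17/34 = 50.0%, Compound 1 18/46 = 39.1% → the standard therapy
Stage II: the standard therapy 39/62 = 62.9%, Compound 1 19/33 = 57.6% → the standard therapy
Stage I: the standard therapy 4/5 = 80.0%, Compound 1 71/113 = 62.8% → the standard therapy
Overall: the standard therapy 101/203 = 49.8%, Compound 1 109/197 = 55.3% → Compound 1
The standard therapy wins each disease group but Compound 1 wins overall — the comparison reverses. The standard therapy's patients skew toward stage IV, which has a lower base rate.

No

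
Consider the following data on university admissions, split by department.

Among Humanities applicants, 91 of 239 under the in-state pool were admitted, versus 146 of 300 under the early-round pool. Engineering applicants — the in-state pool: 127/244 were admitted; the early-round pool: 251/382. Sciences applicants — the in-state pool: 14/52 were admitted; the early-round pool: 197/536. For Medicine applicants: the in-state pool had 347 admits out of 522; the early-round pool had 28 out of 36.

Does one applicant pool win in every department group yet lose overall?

Humanities: the in-state pool 91/239 = 38.1%, the early-round pool 146/300 = 48.7% → the early-round pool
Engineering: the in-state pool 127/244 = 52.0%, the early-round pool 251/382 = 65.7% → the early-round pool
Sciences: the in-state pool 14/52 = 26.9%, the early-round pool 197/536 = 36.8% → the early-round pool
Medicine: the in-state pool 347/522 = 66.5%, the early-round pool 28/36 = 77.8% → the early-round pool
Overall: the in-state pool 579/1057 = 54.8%, the early-round pool 622/1254 = 49.6% → the in-state pool
The early-round pool wins each department group but the in-state pool wins overall — the comparison reverses. The early-round pool's applicants skew toward Sciences, which has a lower base rate.

Yes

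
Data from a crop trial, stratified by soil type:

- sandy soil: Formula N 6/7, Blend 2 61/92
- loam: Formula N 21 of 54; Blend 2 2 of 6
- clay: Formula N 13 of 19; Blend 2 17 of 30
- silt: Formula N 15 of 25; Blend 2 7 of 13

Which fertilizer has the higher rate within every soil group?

Sandy soil: Formula N 6/7 = 85.7%, Blend 2 61/92 = 66.3% → Formula N
Loam: Formula N 21/54 = 38.9%, Blend 2 2/6 = 33.3% → Formula N
Clay: Formula N 13/19 = 68.4%, Blend 2 17/30 = 56.7% → Formula N
Silt: Formula N 15/25 = 60.0%, Blend 2 7/13 = 53.8% → Formula N
Formula N has the higher rate in all 4 groups.

Formula N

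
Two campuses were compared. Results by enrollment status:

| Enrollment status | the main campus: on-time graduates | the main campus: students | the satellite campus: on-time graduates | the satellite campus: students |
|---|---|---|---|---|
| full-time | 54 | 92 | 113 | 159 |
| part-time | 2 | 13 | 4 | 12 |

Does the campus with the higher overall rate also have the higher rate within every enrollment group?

Yes

Full-time: the main campus 54/92 = 58.7%, the satellite campus 113/159 = 71.1% → the satellite campus
Part-time: the main campus 2/13 = 15.4%, the satellite campus 4/12 = 33.3% → the satellite campus
Overall: the main campus 56/105 = 53.3%, the satellite campus 117/171 = 68.4% → the satellite campus
The satellite campus wins overall and in every enrollment group — no reversal.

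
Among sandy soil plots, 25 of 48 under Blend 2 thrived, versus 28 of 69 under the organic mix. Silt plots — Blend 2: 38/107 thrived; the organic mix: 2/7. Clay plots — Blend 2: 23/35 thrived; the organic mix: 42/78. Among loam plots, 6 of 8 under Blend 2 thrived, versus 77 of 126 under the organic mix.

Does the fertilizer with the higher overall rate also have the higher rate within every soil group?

Sandy soil: Blend 2 25/48 = 52.1%, the organic mix 28/69 = 40.6% → Blend 2
Silt: Blend 2 38/107 = 35.5%, the organic mix 2/7 = 28.6% → Blend 2
Clay: Blend 2 23/35 = 65.7%, the organic mix 42/78 = 53.8% → Blend 2
Loam: Blend 2 6/8 = 75.0%, the organic mix 77/126 = 61.1% → Blend 2
Overall: Blend 2 92/198 = 46.5%, the organic mix 149/280 = 53.2% → the organic mix
Blend 2 wins each soil group but the organic mix wins overall — the comparison reverses. Blend 2's plots skew toward silt, which has a lower base rate.

No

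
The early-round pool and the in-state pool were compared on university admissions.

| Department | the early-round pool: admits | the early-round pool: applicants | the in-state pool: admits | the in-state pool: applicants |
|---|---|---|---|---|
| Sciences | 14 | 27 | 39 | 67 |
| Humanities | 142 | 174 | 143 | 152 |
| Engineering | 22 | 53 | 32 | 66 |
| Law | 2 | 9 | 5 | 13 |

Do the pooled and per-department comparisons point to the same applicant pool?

Sciences: the early-round pool 14/27 = 51.9%, the in-state pool 39/67 = 58.2% → the in-state pool
Humanities: the early-round pool 142/174 = 81.6%, the in-state pool 143/152 = 94.1% → the in-state pool
Engineering: the early-round pool 22/53 = 41.5%, the in-state pool 32/66 = 48.5% → the in-state pool
Law: the early-round pool 2/9 = 22.2%, the in-state pool 5/13 = 38.5% → the in-state pool
Overall: the early-round pool 180/263 = 68.4%, the in-state pool 219/298 = 73.5% → the in-state pool
The in-state pool wins overall and in every department group — no reversal.

Yes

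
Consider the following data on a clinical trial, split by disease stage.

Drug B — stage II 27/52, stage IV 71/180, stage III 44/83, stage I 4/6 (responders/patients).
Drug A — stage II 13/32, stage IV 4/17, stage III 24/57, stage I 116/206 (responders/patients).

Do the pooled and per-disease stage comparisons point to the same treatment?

Stage II: Drug B 27/52 = 51.9%, Drug A 13/32 = 40.6% → Drug B
Stage IV: Drug B 71/180 = 39.4%, Drug A 4/17 = 23.5% → Drug B
Stage III: Drug B 44/83 = 53.0%, Drug A 24/57 = 42.1% → Drug B
Stage I: Drug B 4/6 = 66.7%, Drug A 116/206 = 56.3% → Drug B
Overall: Drug B 146/321 = 45.5%, Drug A 157/312 = 50.3% → Drug A
Drug B wins each disease group but Drug A wins overall — the comparison reverses. Drug B's patients skew toward stage IV, which has a lower base rate.

No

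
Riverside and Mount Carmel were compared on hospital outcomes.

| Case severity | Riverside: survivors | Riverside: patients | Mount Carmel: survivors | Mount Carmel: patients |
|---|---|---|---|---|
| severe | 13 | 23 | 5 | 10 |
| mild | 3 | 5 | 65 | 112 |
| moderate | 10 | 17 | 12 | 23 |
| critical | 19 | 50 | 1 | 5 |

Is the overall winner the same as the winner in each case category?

No

Severe: Riverside 13/23 = 56.5%, Mount Carmel 5/10 = 50.0% → Riverside
Mild: Riverside 3/5 = 60.0%, Mount Carmel 65/112 = 58.0% → Riverside
Moderate: Riverside 10/17 = 58.8%, Mount Carmel 12/23 = 52.2% → Riverside
Critical: Riverside 19/50 = 38.0%, Mount Carmel 1/5 = 20.0% → Riverside
Overall: Riverside 45/95 = 47.4%, Mount Carmel 83/150 = 55.3% → Mount Carmel
Riverside wins each case group but Mount Carmel wins overall — the comparison reverses. Riverside's patients skew toward critical, which has a lower base rate.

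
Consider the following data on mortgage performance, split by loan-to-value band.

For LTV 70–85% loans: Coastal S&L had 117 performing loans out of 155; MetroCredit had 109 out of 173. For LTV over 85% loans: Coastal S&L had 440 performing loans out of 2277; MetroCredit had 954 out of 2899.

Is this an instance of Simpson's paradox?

No

LTV 70–85%: Coastal S&L 117/155 = 75.5%, MetroCredit 109/173 = 63.0% → Coastal S&L
LTV over 85%: Coastal S&L 440/2277 = 19.3%, MetroCredit 954/2899 = 32.9% → MetroCredit
Overall: Coastal S&L 557/2432 = 22.9%, MetroCredit 1063/3072 = 34.6% → MetroCredit
Neither sweeps: Coastal S&L wins 1 of 2 groups, MetroCredit wins 1. MetroCredit wins overall but not every group — no Simpson reversal.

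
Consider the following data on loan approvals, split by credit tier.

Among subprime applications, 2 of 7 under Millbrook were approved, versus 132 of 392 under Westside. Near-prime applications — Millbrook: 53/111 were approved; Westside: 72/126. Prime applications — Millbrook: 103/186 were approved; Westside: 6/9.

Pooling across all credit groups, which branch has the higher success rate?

Millbrook

Subprime: Millbrook 2/7 = 28.6%, Westside 132/392 = 33.7% → Westside
Near-prime: Millbrook 53/111 = 47.7%, Westside 72/126 = 57.1% → Westside
Prime: Millbrook 103/186 = 55.4%, Westside 6/9 = 66.7% → Westside
Overall: Millbrook 158/304 = 52.0%, Westside 210/527 = 39.8% → Millbrook
(Westside wins every credit group but Millbrook wins overall — Westside's applications skew toward the low-rate subprime group.)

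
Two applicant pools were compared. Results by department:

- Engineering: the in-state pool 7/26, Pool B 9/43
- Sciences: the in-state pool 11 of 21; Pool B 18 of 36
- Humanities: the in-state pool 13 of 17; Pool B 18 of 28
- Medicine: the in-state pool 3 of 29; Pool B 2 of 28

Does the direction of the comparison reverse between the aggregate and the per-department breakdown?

No

Engineering: the in-state pool 7/26 = 26.9%, Pool B 9/43 = 20.9% → the in-state pool
Sciences: the in-state pool 11/21 = 52.4%, Pool B 18/36 = 50.0% → the in-state pool
Humanities: the in-state pool 13/17 = 76.5%, Pool B 18/28 = 64.3% → the in-state pool
Medicine: the in-state pool 3/29 = 10.3%, Pool B 2/28 = 7.1% → the in-state pool
Overall: the in-state pool 34/93 = 36.6%, Pool B 47/135 = 34.8% → the in-state pool
The in-state pool wins overall and in every department group — no reversal.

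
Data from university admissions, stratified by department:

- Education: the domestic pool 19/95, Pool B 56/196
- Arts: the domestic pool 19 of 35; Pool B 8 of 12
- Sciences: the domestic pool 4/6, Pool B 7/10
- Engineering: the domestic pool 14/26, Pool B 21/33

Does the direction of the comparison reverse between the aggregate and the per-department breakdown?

No

Education: the domestic pool 19/95 = 20.0%, Pool B 56/196 = 28.6% → Pool B
Arts: the domestic pool 19/35 = 54.3%, Pool B 8/12 = 66.7% → Pool B
Sciences: the domestic pool 4/6 = 66.7%, Pool B 7/10 = 70.0% → Pool B
Engineering: the domestic pool 14/26 = 53.8%, Pool B 21/33 = 63.6% → Pool B
Overall: the domestic pool 56/162 = 34.6%, Pool B 92/251 = 36.7% → Pool B
Pool B wins overall and in every department group — no reversal.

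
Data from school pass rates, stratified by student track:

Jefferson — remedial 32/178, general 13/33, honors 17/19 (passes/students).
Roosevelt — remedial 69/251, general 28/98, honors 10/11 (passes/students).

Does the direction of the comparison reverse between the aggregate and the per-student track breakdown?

Remedial: Jefferson 32/178 = 18.0%, Roosevelt 69/251 = 27.5% → Roosevelt
General: Jefferson 13/33 = 39.4%, Roosevelt 28/98 = 28.6% → Jefferson
Honors: Jefferson 17/19 = 89.5%, Roosevelt 10/11 = 90.9% → Roosevelt
Overall: Jefferson 62/230 = 27.0%, Roosevelt 107/360 = 29.7% → Roosevelt
Neither sweeps: Jefferson wins 1 of 3 groups, Roosevelt wins 2. Roosevelt wins overall but not every group — no Simpson reversal.

No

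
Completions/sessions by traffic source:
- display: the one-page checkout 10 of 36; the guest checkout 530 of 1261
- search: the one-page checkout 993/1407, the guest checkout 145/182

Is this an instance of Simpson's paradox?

Yes

Display: the one-page checkout 10/36 = 27.8%, the guest checkout 530/1261 = 42.0% → the guest checkout
Search: the one-page checkout 993/1407 = 70.6%, the guest checkout 145/182 = 79.7% → the guest checkout
Overall: the one-page checkout 1003/1443 = 69.5%, the guest checkout 675/1443 = 46.8% → the one-page checkout
The guest checkout wins each traffic group but the one-page checkout wins overall — the comparison reverses. The guest checkout's sessions skew toward display, which has a lower base rate.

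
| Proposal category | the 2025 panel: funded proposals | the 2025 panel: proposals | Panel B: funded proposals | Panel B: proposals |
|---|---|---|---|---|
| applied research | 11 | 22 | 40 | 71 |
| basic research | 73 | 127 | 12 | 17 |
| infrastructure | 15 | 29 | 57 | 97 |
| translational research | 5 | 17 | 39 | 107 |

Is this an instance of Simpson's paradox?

Applied research: the 2025 panel 11/22 = 50.0%, Panel B 40/71 = 56.3% → Panel B
Basic research: the 2025 panel 73/127 = 57.5%, Panel B 12/17 = 70.6% → Panel B
Infrastructure: the 2025 panel 15/29 = 51.7%, Panel B 57/97 = 58.8% → Panel B
Translational research: the 2025 panel 5/17 = 29.4%, Panel B 39/107 = 36.4% → Panel B
Overall: the 2025 panel 104/195 = 53.3%, Panel B 148/292 = 50.7% → the 2025 panel
Panel B wins each proposal group but the 2025 panel wins overall — the comparison reverses. Panel B's proposals skew toward translational research, which has a lower base rate.

Yes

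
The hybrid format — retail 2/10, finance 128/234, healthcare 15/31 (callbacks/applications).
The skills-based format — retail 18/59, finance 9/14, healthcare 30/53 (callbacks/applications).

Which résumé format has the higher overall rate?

the hybrid format

Retail: the hybrid format 2/10 = 20.0%, the skills-based format 18/59 = 30.5% → the skills-based format
Finance: the hybrid format 128/234 = 54.7%, the skills-based format 9/14 = 64.3% → the skills-based format
Healthcare: the hybrid format 15/31 = 48.4%, the skills-based format 30/53 = 56.6% → the skills-based format
Overall: the hybrid format 145/275 = 52.7%, the skills-based format 57/126 = 45.2% → the hybrid format
(The skills-based format wins every industry group but the hybrid format wins overall — the skills-based format's applications skew toward the low-rate retail group.)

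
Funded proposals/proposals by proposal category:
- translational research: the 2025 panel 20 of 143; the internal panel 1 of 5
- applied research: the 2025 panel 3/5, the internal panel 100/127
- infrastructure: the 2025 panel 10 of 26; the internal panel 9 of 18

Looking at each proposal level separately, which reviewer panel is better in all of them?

Translational research: the 2025 panel 20/143 = 14.0%, the internal panel 1/5 = 20.0% → the internal panel
Applied research: the 2025 panel 3/5 = 60.0%, the internal panel 100/127 = 78.7% → the internal panel
Infrastructure: the 2025 panel 10/26 = 38.5%, the internal panel 9/18 = 50.0% → the internal panel
The internal panel has the higher rate in all 3 groups.

the internal panel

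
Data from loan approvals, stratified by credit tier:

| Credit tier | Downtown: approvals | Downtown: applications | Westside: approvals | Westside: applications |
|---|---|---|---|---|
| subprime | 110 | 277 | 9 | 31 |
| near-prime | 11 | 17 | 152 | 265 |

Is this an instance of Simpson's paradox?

Yes

Subprime: Downtown 110/277 = 39.7%, Westside 9/31 = 29.0% → Downtown
Near-prime: Downtown 11/17 = 64.7%, Westside 152/265 = 57.4% → Downtown
Overall: Downtown 121/294 = 41.2%, Westside 161/296 = 54.4% → Westside
Downtown wins each credit group but Westside wins overall — the comparison reverses. Downtown's applications skew toward subprime, which has a lower base rate.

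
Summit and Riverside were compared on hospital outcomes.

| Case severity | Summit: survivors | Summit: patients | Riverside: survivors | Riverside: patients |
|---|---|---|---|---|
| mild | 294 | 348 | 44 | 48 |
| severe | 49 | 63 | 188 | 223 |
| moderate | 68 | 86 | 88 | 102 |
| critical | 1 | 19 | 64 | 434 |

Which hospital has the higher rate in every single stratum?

Mild: Summit 294/348 = 84.5%, Riverside 44/48 = 91.7% → Riverside
Severe: Summit 49/63 = 77.8%, Riverside 188/223 = 84.3% → Riverside
Moderate: Summit 68/86 = 79.1%, Riverside 88/102 = 86.3% → Riverside
Critical: Summit 1/19 = 5.3%, Riverside 64/434 = 14.7% → Riverside
Riverside has the higher rate in all 4 groups.

Riverside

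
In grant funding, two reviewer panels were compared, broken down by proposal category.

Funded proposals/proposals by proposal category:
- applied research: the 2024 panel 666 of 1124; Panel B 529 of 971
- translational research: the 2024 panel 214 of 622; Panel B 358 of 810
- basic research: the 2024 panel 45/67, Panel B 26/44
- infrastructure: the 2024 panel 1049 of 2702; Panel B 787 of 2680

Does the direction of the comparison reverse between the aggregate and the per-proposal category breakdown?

Applied research: the 2024 panel 666/1124 = 59.3%, Panel B 529/971 = 54.5% → the 2024 panel
Translational research: the 2024 panel 214/622 = 34.4%, Panel B 358/810 = 44.2% → Panel B
Basic research: the 2024 panel 45/67 = 67.2%, Panel B 26/44 = 59.1% → the 2024 panel
Infrastructure: the 2024 panel 1049/2702 = 38.8%, Panel B 787/2680 = 29.4% → the 2024 panel
Overall: the 2024 panel 1974/4515 = 43.7%, Panel B 1700/4505 = 37.7% → the 2024 panel
Neither sweeps: the 2024 panel wins 3 of 4 groups, Panel B wins 1. The 2024 panel wins overall but not every group — no Simpson reversal.

No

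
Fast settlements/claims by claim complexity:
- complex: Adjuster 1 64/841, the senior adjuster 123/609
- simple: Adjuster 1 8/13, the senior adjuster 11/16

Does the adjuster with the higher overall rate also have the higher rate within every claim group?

Complex: Adjuster 1 64/841 = 7.6%, the senior adjuster 123/609 = 20.2% → the senior adjuster
Simple: Adjuster 1 8/13 = 61.5%, the senior adjuster 11/16 = 68.8% → the senior adjuster
Overall: Adjuster 1 72/854 = 8.4%, the senior adjuster 134/625 = 21.4% → the senior adjuster
The senior adjuster wins overall and in every claim group — no reversal.

Yes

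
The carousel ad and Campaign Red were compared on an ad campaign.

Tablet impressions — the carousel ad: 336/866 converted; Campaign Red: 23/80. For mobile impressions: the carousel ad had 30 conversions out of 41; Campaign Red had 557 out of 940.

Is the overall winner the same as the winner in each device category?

Tablet: the carousel ad 336/866 = 38.8%, Campaign Red 23/80 = 28.8% → the carousel ad
Mobile: the carousel ad 30/41 = 73.2%, Campaign Red 557/940 = 59.3% → the carousel ad
Overall: the carousel ad 366/907 = 40.4%, Campaign Red 580/1020 = 56.9% → Campaign Red
The carousel ad wins each device group but Campaign Red wins overall — the comparison reverses. The carousel ad's impressions skew toward tablet, which has a lower base rate.

No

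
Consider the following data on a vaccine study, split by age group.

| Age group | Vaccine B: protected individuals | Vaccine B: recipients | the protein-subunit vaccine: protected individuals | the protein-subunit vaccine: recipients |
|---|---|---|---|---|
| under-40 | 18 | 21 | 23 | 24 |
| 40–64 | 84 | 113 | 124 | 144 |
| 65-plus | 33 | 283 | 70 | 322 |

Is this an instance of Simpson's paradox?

Under-40: Vaccine B 18/21 = 85.7%, the protein-subunit vaccine 23/24 = 95.8% → the protein-subunit vaccine
40–64: Vaccine B 84/113 = 74.3%, the protein-subunit vaccine 124/144 = 86.1% → the protein-subunit vaccine
65-plus: Vaccine B 33/283 = 11.7%, the protein-subunit vaccine 70/322 = 21.7% → the protein-subunit vaccine
Overall: Vaccine B 135/417 = 32.4%, the protein-subunit vaccine 217/490 = 44.3% → the protein-subunit vaccine
The protein-subunit vaccine wins overall and in every age group — no reversal.

No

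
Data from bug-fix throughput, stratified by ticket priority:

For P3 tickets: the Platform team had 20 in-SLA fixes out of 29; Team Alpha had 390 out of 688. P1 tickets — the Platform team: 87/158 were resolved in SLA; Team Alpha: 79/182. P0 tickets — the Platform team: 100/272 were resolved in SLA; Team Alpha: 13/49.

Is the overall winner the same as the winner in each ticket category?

No

P3: the Platform team 20/29 = 69.0%, Team Alpha 390/688 = 56.7% → the Platform team
P1: the Platform team 87/158 = 55.1%, Team Alpha 79/182 = 43.4% → the Platform team
P0: the Platform team 100/272 = 36.8%, Team Alpha 13/49 = 26.5% → the Platform team
Overall: the Platform team 207/459 = 45.1%, Team Alpha 482/919 = 52.4% → Team Alpha
The Platform team wins each ticket group but Team Alpha wins overall — the comparison reverses. The Platform team's tickets skew toward P0, which has a lower base rate.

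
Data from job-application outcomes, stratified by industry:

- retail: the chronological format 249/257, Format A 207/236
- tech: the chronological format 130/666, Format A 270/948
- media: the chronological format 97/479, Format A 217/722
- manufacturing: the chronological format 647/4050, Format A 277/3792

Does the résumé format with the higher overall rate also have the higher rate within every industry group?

Retail: the chronological format 249/257 = 96.9%, Format A 207/236 = 87.7% → the chronological format
Tech: the chronological format 130/666 = 19.5%, Format A 270/948 = 28.5% → Format A
Media: the chronological format 97/479 = 20.3%, Format A 217/722 = 30.1% → Format A
Manufacturing: the chronological format 647/4050 = 16.0%, Format A 277/3792 = 7.3% → the chronological format
Overall: the chronological format 1123/5452 = 20.6%, Format A 971/5698 = 17.0% → the chronological format
Neither sweeps: the chronological format wins 2 of 4 groups, Format A wins 2. The chronological format wins overall but not every group — no Simpson reversal.

No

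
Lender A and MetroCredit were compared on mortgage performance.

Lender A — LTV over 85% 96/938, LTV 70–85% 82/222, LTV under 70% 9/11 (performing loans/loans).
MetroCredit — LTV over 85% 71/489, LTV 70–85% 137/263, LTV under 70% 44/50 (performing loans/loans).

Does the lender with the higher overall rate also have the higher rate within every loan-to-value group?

LTV over 85%: Lender A 96/938 = 10.2%, MetroCredit 71/489 = 14.5% → MetroCredit
LTV 70–85%: Lender A 82/222 = 36.9%, MetroCredit 137/263 = 52.1% → MetroCredit
LTV under 70%: Lender A 9/11 = 81.8%, MetroCredit 44/50 = 88.0% → MetroCredit
Overall: Lender A 187/1171 = 16.0%, MetroCredit 252/802 = 31.4% → MetroCredit
MetroCredit wins overall and in every loan-to-value group — no reversal.

Yes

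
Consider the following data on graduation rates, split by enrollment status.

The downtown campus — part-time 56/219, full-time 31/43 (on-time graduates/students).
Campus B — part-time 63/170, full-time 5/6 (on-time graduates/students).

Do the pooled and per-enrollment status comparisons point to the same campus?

Part-time: the downtown campus 56/219 = 25.6%, Campus B 63/170 = 37.1% → Campus B
Full-time: the downtown campus 31/43 = 72.1%, Campus B 5/6 = 83.3% → Campus B
Overall: the downtown campus 87/262 = 33.2%, Campus B 68/176 = 38.6% → Campus B
Campus B wins overall and in every enrollment group — no reversal.

Yes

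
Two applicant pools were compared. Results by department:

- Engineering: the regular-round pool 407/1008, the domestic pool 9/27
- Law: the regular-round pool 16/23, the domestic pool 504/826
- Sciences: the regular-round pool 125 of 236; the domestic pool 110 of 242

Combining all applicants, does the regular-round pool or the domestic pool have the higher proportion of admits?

the domestic pool

Engineering: the regular-round pool 407/1008 = 40.4%, the domestic pool 9/27 = 33.3% → the regular-round pool
Law: the regular-round pool 16/23 = 69.6%, the domestic pool 504/826 = 61.0% → the regular-round pool
Sciences: the regular-round pool 125/236 = 53.0%, the domestic pool 110/242 = 45.5% → the regular-round pool
Overall: the regular-round pool 548/1267 = 43.3%, the domestic pool 623/1095 = 56.9% → the domestic pool
(The regular-round pool wins every department group but the domestic pool wins overall — the regular-round pool's applicants skew toward the low-rate Engineering group.)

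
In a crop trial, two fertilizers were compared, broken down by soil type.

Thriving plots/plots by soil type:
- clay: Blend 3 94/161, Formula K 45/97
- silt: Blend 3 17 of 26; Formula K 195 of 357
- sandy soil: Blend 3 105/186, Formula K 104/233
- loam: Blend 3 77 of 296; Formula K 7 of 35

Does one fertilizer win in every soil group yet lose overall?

Yes

Clay: Blend 3 94/161 = 58.4%, Formula K 45/97 = 46.4% → Blend 3
Silt: Blend 3 17/26 = 65.4%, Formula K 195/357 = 54.6% → Blend 3
Sandy soil: Blend 3 105/186 = 56.5%, Formula K 104/233 = 44.6% → Blend 3
Loam: Blend 3 77/296 = 26.0%, Formula K 7/35 = 20.0% → Blend 3
Overall: Blend 3 293/669 = 43.8%, Formula K 351/722 = 48.6% → Formula K
Blend 3 wins each soil group but Formula K wins overall — the comparison reverses. Blend 3's plots skew toward loam, which has a lower base rate.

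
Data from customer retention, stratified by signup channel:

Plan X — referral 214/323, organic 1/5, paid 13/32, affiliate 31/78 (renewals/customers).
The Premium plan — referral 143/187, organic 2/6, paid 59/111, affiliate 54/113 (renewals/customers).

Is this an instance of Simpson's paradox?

No

Referral: Plan X 214/323 = 66.3%, the Premium plan 143/187 = 76.5% → the Premium plan
Organic: Plan X 1/5 = 20.0%, the Premium plan 2/6 = 33.3% → the Premium plan
Paid: Plan X 13/32 = 40.6%, the Premium plan 59/111 = 53.2% → the Premium plan
Affiliate: Plan X 31/78 = 39.7%, the Premium plan 54/113 = 47.8% → the Premium plan
Overall: Plan X 259/438 = 59.1%, the Premium plan 258/417 = 61.9% → the Premium plan
The Premium plan wins overall and in every signup group — no reversal.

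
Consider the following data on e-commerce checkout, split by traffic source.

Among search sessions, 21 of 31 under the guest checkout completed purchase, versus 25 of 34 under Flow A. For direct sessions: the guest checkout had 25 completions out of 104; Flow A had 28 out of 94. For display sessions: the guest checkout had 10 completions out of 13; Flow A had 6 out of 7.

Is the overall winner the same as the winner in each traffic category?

Search: the guest checkout 21/31 = 67.7%, Flow A 25/34 = 73.5% → Flow A
Direct: the guest checkout 25/104 = 24.0%, Flow A 28/94 = 29.8% → Flow A
Display: the guest checkout 10/13 = 76.9%, Flow A 6/7 = 85.7% → Flow A
Overall: the guest checkout 56/148 = 37.8%, Flow A 59/135 = 43.7% → Flow A
Flow A wins overall and in every traffic group — no reversal.

Yes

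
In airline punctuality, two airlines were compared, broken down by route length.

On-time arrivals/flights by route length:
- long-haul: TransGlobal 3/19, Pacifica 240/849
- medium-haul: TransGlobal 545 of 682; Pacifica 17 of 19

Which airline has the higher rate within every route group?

Pacifica

Long-haul: TransGlobal 3/19 = 15.8%, Pacifica 240/849 = 28.3% → Pacifica
Medium-haul: TransGlobal 545/682 = 79.9%, Pacifica 17/19 = 89.5% → Pacifica
Pacifica has the higher rate in both groups.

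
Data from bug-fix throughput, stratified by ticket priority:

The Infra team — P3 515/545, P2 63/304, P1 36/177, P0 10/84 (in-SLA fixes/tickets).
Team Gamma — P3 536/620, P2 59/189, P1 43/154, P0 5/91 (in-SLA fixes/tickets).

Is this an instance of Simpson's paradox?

No

P3: the Infra team 515/545 = 94.5%, Team Gamma 536/620 = 86.5% → the Infra team
P2: the Infra team 63/304 = 20.7%, Team Gamma 59/189 = 31.2% → Team Gamma
P1: the Infra team 36/177 = 20.3%, Team Gamma 43/154 = 27.9% → Team Gamma
P0: the Infra team 10/84 = 11.9%, Team Gamma 5/91 = 5.5% → the Infra team
Overall: the Infra team 624/1110 = 56.2%, Team Gamma 643/1054 = 61.0% → Team Gamma
Neither sweeps: the Infra team wins 2 of 4 groups, Team Gamma wins 2. Team Gamma wins overall but not every group — no Simpson reversal.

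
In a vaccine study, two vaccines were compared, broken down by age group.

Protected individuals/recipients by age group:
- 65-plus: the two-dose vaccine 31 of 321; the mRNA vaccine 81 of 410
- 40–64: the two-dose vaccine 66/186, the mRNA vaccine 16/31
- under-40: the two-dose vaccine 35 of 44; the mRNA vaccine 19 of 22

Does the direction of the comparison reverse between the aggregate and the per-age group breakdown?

65-plus: the two-dose vaccine 31/321 = 9.7%, the mRNA vaccine 81/410 = 19.8% → the mRNA vaccine
40–64: the two-dose vaccine 66/186 = 35.5%, the mRNA vaccine 16/31 = 51.6% → the mRNA vaccine
Under-40: the two-dose vaccine 35/44 = 79.5%, the mRNA vaccine 19/22 = 86.4% → the mRNA vaccine
Overall: the two-dose vaccine 132/551 = 24.0%, the mRNA vaccine 116/463 = 25.1% → the mRNA vaccine
The mRNA vaccine wins overall and in every age group — no reversal.

No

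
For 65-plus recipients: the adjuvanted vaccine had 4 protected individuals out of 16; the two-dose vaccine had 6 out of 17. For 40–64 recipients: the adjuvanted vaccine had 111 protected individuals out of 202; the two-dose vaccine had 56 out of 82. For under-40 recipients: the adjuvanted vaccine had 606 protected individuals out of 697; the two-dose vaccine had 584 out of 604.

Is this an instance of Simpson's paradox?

No

65-plus: the adjuvanted vaccine 4/16 = 25.0%, the two-dose vaccine 6/17 = 35.3% → the two-dose vaccine
40–64: the adjuvanted vaccine 111/202 = 55.0%, the two-dose vaccine 56/82 = 68.3% → the two-dose vaccine
Under-40: the adjuvanted vaccine 606/697 = 86.9%, the two-dose vaccine 584/604 = 96.7% → the two-dose vaccine
Overall: the adjuvanted vaccine 721/915 = 78.8%, the two-dose vaccine 646/703 = 91.9% → the two-dose vaccine
The two-dose vaccine wins overall and in every age group — no reversal.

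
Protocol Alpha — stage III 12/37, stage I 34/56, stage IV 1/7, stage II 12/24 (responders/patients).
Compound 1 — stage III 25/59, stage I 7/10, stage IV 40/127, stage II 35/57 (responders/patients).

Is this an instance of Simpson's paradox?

Yes

Stage III: Protocol Alpha 12/37 = 32.4%, Compound 1 25/59 = 42.4% → Compound 1
Stage I: Protocol Alpha 34/56 = 60.7%, Compound 1 7/10 = 70.0% → Compound 1
Stage IV: Protocol Alpha 1/7 = 14.3%, Compound 1 40/127 = 31.5% → Compound 1
Stage II: Protocol Alpha 12/24 = 50.0%, Compound 1 35/57 = 61.4% → Compound 1
Overall: Protocol Alpha 59/124 = 47.6%, Compound 1 107/253 = 42.3% → Protocol Alpha
Compound 1 wins each disease group but Protocol Alpha wins overall — the comparison reverses. Compound 1's patients skew toward stage IV, which has a lower base rate.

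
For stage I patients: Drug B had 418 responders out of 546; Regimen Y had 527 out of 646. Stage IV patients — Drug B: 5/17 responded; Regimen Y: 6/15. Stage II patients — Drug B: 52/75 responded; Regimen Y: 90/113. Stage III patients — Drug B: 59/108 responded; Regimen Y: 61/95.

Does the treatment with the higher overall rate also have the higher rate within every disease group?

Stage I: Drug B 418/546 = 76.6%, Regimen Y 527/646 = 81.6% → Regimen Y
Stage IV: Drug B 5/17 = 29.4%, Regimen Y 6/15 = 40.0% → Regimen Y
Stage II: Drug B 52/75 = 69.3%, Regimen Y 90/113 = 79.6% → Regimen Y
Stage III: Drug B 59/108 = 54.6%, Regimen Y 61/95 = 64.2% → Regimen Y
Overall: Drug B 534/746 = 71.6%, Regimen Y 684/869 = 78.7% → Regimen Y
Regimen Y wins overall and in every disease group — no reversal.

Yes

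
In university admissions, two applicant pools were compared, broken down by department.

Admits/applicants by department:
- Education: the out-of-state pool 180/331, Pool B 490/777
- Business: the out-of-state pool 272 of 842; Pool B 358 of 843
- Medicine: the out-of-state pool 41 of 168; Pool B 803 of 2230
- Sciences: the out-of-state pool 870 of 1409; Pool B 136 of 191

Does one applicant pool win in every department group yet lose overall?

Yes

Education: the out-of-state pool 180/331 = 54.4%, Pool B 490/777 = 63.1% → Pool B
Business: the out-of-state pool 272/842 = 32.3%, Pool B 358/843 = 42.5% → Pool B
Medicine: the out-of-state pool 41/168 = 24.4%, Pool B 803/2230 = 36.0% → Pool B
Sciences: the out-of-state pool 870/1409 = 61.7%, Pool B 136/191 = 71.2% → Pool B
Overall: the out-of-state pool 1363/2750 = 49.6%, Pool B 1787/4041 = 44.2% → the out-of-state pool
Pool B wins each department group but the out-of-state pool wins overall — the comparison reverses. Pool B's applicants skew toward Medicine, which has a lower base rate.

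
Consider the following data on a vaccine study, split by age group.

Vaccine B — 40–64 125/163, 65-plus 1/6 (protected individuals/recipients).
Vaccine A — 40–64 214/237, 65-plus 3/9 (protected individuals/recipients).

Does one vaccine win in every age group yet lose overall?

No

40–64: Vaccine B 125/163 = 76.7%, Vaccine A 214/237 = 90.3% → Vaccine A
65-plus: Vaccine B 1/6 = 16.7%, Vaccine A 3/9 = 33.3% → Vaccine A
Overall: Vaccine B 126/169 = 74.6%, Vaccine A 217/246 = 88.2% → Vaccine A
Vaccine A wins overall and in every age group — no reversal.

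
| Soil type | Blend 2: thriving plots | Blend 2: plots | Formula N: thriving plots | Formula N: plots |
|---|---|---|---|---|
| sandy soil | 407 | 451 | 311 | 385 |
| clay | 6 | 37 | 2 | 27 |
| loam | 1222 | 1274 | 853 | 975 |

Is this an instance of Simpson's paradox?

No

Sandy soil: Blend 2 407/451 = 90.2%, Formula N 311/385 = 80.8% → Blend 2
Clay: Blend 2 6/37 = 16.2%, Formula N 2/27 = 7.4% → Blend 2
Loam: Blend 2 1222/1274 = 95.9%, Formula N 853/975 = 87.5% → Blend 2
Overall: Blend 2 1635/1762 = 92.8%, Formula N 1166/1387 = 84.1% → Blend 2
Blend 2 wins overall and in every soil group — no reversal.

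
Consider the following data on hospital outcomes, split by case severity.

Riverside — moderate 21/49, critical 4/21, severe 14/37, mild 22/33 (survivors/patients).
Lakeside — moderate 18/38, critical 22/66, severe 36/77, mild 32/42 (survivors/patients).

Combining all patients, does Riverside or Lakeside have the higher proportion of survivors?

Moderate: Riverside 21/49 = 42.9%, Lakeside 18/38 = 47.4% → Lakeside
Critical: Riverside 4/21 = 19.0%, Lakeside 22/66 = 33.3% → Lakeside
Severe: Riverside 14/37 = 37.8%, Lakeside 36/77 = 46.8% → Lakeside
Mild: Riverside 22/33 = 66.7%, Lakeside 32/42 = 76.2% → Lakeside
Overall: Riverside 61/140 = 43.6%, Lakeside 108/223 = 48.4% → Lakeside

Lakeside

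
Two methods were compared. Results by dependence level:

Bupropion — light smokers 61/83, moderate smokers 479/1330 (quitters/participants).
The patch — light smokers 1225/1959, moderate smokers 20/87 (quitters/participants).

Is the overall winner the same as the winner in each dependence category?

No

Light smokers: bupropion 61/83 = 73.5%, the patch 1225/1959 = 62.5% → bupropion
Moderate smokers: bupropion 479/1330 = 36.0%, the patch 20/87 = 23.0% → bupropion
Overall: bupropion 540/1413 = 38.2%, the patch 1245/2046 = 60.9% → the patch
Bupropion wins each dependence group but the patch wins overall — the comparison reverses. Bupropion's participants skew toward moderate smokers, which has a lower base rate.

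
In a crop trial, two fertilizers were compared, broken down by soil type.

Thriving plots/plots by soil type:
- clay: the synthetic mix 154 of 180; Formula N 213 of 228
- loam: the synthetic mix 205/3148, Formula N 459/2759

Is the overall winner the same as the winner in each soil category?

Yes

Clay: the synthetic mix 154/180 = 85.6%, Formula N 213/228 = 93.4% → Formula N
Loam: the synthetic mix 205/3148 = 6.5%, Formula N 459/2759 = 16.6% → Formula N
Overall: the synthetic mix 359/3328 = 10.8%, Formula N 672/2987 = 22.5% → Formula N
Formula N wins overall and in every soil group — no reversal.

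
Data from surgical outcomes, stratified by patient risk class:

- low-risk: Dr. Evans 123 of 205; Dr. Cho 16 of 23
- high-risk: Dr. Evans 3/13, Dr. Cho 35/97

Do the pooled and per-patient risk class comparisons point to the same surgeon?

No

Low-risk: Dr. Evans 123/205 = 60.0%, Dr. Cho 16/23 = 69.6% → Dr. Cho
High-risk: Dr. Evans 3/13 = 23.1%, Dr. Cho 35/97 = 36.1% → Dr. Cho
Overall: Dr. Evans 126/218 = 57.8%, Dr. Cho 51/120 = 42.5% → Dr. Evans
Dr. Cho wins each patient risk group but Dr. Evans wins overall — the comparison reverses. Dr. Cho's operations skew toward high-risk, which has a lower base rate.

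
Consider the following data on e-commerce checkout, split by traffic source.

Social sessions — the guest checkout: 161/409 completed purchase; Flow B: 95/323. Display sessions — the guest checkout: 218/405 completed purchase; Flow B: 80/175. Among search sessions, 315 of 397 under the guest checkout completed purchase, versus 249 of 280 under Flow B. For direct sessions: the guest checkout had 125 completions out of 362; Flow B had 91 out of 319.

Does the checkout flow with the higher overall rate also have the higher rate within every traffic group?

Social: the guest checkout 161/409 = 39.4%, Flow B 95/323 = 29.4% → the guest checkout
Display: the guest checkout 218/405 = 53.8%, Flow B 80/175 = 45.7% → the guest checkout
Search: the guest checkout 315/397 = 79.3%, Flow B 249/280 = 88.9% → Flow B
Direct: the guest checkout 125/362 = 34.5%, Flow B 91/319 = 28.5% → the guest checkout
Overall: the guest checkout 819/1573 = 52.1%, Flow B 515/1097 = 46.9% → the guest checkout
Neither sweeps: the guest checkout wins 3 of 4 groups, Flow B wins 1. The guest checkout wins overall but not every group — no Simpson reversal.

No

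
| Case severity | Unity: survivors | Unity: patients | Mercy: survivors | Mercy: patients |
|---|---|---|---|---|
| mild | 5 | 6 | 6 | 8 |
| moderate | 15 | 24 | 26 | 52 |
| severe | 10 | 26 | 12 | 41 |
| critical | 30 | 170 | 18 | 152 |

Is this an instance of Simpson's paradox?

No

Mild: Unity 5/6 = 83.3%, Mercy 6/8 = 75.0% → Unity
Moderate: Unity 15/24 = 62.5%, Mercy 26/52 = 50.0% → Unity
Severe: Unity 10/26 = 38.5%, Mercy 12/41 = 29.3% → Unity
Critical: Unity 30/170 = 17.6%, Mercy 18/152 = 11.8% → Unity
Overall: Unity 60/226 = 26.5%, Mercy 62/253 = 24.5% → Unity
Unity wins overall and in every case group — no reversal.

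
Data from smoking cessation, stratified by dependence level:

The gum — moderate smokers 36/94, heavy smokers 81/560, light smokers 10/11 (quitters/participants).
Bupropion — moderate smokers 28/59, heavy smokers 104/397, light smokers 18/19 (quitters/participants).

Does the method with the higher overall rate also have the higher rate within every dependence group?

Moderate smokers: the gum 36/94 = 38.3%, bupropion 28/59 = 47.5% → bupropion
Heavy smokers: the gum 81/560 = 14.5%, bupropion 104/397 = 26.2% → bupropion
Light smokers: the gum 10/11 = 90.9%, bupropion 18/19 = 94.7% → bupropion
Overall: the gum 127/665 = 19.1%, bupropion 150/475 = 31.6% → bupropion
Bupropion wins overall and in every dependence group — no reversal.

Yes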